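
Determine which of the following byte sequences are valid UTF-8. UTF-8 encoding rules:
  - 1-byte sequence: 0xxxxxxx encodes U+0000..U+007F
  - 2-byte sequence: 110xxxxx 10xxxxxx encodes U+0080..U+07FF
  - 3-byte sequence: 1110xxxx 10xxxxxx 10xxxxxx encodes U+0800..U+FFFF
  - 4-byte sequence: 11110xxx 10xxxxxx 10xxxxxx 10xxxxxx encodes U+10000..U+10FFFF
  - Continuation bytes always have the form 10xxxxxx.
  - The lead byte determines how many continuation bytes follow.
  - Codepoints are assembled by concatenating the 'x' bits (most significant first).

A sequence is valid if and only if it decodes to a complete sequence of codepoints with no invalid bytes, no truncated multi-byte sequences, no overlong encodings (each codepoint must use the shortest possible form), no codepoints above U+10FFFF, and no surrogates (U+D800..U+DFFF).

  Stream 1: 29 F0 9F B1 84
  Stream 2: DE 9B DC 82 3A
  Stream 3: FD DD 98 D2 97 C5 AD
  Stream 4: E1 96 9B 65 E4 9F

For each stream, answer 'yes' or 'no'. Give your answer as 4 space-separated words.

Stream 1: decodes cleanly. VALID
Stream 2: decodes cleanly. VALID
Stream 3: error at byte offset 0. INVALID
Stream 4: error at byte offset 6. INVALID

Answer: yes yes no no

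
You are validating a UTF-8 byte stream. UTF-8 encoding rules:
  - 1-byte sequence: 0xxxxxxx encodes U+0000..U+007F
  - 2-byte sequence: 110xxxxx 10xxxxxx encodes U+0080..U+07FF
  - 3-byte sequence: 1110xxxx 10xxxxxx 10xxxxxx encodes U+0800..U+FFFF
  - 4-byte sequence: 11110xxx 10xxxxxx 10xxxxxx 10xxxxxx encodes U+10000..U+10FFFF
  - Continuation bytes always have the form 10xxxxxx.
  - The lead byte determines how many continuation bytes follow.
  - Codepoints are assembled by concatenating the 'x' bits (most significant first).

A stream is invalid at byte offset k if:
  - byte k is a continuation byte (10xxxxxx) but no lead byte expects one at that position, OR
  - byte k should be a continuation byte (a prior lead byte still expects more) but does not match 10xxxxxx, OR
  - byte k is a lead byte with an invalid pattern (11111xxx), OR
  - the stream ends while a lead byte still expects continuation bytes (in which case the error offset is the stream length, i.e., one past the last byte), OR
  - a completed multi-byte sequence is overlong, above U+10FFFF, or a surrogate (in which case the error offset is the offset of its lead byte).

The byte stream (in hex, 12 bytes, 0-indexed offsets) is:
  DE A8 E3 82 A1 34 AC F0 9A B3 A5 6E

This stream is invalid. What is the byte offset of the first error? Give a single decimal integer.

Byte[0]=DE: 2-byte lead, need 1 cont bytes. acc=0x1E
Byte[1]=A8: continuation. acc=(acc<<6)|0x28=0x7A8
Completed: cp=U+07A8 (starts at byte 0)
Byte[2]=E3: 3-byte lead, need 2 cont bytes. acc=0x3
Byte[3]=82: continuation. acc=(acc<<6)|0x02=0xC2
Byte[4]=A1: continuation. acc=(acc<<6)|0x21=0x30A1
Completed: cp=U+30A1 (starts at byte 2)
Byte[5]=34: 1-byte ASCII. cp=U+0034
Byte[6]=AC: INVALID lead byte (not 0xxx/110x/1110/11110)

Answer: 6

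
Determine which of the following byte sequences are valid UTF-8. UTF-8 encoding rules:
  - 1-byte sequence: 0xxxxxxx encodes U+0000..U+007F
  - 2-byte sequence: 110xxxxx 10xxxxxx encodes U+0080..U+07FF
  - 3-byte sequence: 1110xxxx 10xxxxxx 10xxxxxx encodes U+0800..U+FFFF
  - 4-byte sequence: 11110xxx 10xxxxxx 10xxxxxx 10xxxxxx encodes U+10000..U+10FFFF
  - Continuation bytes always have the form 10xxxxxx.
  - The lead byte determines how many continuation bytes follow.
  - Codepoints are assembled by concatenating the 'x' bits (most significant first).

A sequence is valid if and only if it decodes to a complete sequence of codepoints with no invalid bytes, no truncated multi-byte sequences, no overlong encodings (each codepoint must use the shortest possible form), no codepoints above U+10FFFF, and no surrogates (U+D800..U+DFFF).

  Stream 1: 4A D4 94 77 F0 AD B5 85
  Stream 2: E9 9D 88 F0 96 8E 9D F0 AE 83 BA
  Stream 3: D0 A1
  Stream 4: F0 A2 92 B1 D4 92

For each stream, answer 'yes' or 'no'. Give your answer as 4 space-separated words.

Answer: yes yes yes yes

Derivation:
Stream 1: decodes cleanly. VALID
Stream 2: decodes cleanly. VALID
Stream 3: decodes cleanly. VALID
Stream 4: decodes cleanly. VALID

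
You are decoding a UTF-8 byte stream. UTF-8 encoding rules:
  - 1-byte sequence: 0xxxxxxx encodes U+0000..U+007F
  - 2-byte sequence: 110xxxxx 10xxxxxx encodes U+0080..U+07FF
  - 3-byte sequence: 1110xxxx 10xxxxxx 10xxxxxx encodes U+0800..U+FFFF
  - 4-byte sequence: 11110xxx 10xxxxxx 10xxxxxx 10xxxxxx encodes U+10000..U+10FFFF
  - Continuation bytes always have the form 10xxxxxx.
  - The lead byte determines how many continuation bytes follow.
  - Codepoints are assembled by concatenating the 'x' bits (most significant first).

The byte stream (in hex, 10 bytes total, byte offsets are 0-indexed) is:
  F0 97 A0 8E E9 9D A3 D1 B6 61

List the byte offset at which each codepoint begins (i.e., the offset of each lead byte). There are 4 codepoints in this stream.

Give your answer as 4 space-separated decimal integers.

Byte[0]=F0: 4-byte lead, need 3 cont bytes. acc=0x0
Byte[1]=97: continuation. acc=(acc<<6)|0x17=0x17
Byte[2]=A0: continuation. acc=(acc<<6)|0x20=0x5E0
Byte[3]=8E: continuation. acc=(acc<<6)|0x0E=0x1780E
Completed: cp=U+1780E (starts at byte 0)
Byte[4]=E9: 3-byte lead, need 2 cont bytes. acc=0x9
Byte[5]=9D: continuation. acc=(acc<<6)|0x1D=0x25D
Byte[6]=A3: continuation. acc=(acc<<6)|0x23=0x9763
Completed: cp=U+9763 (starts at byte 4)
Byte[7]=D1: 2-byte lead, need 1 cont bytes. acc=0x11
Byte[8]=B6: continuation. acc=(acc<<6)|0x36=0x476
Completed: cp=U+0476 (starts at byte 7)
Byte[9]=61: 1-byte ASCII. cp=U+0061

Answer: 0 4 7 9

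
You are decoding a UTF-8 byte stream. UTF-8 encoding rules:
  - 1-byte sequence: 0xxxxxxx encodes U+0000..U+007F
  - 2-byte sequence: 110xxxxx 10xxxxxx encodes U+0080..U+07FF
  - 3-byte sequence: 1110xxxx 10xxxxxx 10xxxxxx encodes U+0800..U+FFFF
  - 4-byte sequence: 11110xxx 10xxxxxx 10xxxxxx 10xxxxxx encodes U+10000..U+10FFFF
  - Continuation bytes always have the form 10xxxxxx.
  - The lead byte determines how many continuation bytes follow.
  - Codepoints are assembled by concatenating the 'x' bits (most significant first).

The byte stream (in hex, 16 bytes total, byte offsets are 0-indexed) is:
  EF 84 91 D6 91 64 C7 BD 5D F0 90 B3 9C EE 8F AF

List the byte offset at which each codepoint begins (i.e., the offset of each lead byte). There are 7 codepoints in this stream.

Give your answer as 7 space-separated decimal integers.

Answer: 0 3 5 6 8 9 13

Derivation:
Byte[0]=EF: 3-byte lead, need 2 cont bytes. acc=0xF
Byte[1]=84: continuation. acc=(acc<<6)|0x04=0x3C4
Byte[2]=91: continuation. acc=(acc<<6)|0x11=0xF111
Completed: cp=U+F111 (starts at byte 0)
Byte[3]=D6: 2-byte lead, need 1 cont bytes. acc=0x16
Byte[4]=91: continuation. acc=(acc<<6)|0x11=0x591
Completed: cp=U+0591 (starts at byte 3)
Byte[5]=64: 1-byte ASCII. cp=U+0064
Byte[6]=C7: 2-byte lead, need 1 cont bytes. acc=0x7
Byte[7]=BD: continuation. acc=(acc<<6)|0x3D=0x1FD
Completed: cp=U+01FD (starts at byte 6)
Byte[8]=5D: 1-byte ASCII. cp=U+005D
Byte[9]=F0: 4-byte lead, need 3 cont bytes. acc=0x0
Byte[10]=90: continuation. acc=(acc<<6)|0x10=0x10
Byte[11]=B3: continuation. acc=(acc<<6)|0x33=0x433
Byte[12]=9C: continuation. acc=(acc<<6)|0x1C=0x10CDC
Completed: cp=U+10CDC (starts at byte 9)
Byte[13]=EE: 3-byte lead, need 2 cont bytes. acc=0xE
Byte[14]=8F: continuation. acc=(acc<<6)|0x0F=0x38F
Byte[15]=AF: continuation. acc=(acc<<6)|0x2F=0xE3EF
Completed: cp=U+E3EF (starts at byte 13)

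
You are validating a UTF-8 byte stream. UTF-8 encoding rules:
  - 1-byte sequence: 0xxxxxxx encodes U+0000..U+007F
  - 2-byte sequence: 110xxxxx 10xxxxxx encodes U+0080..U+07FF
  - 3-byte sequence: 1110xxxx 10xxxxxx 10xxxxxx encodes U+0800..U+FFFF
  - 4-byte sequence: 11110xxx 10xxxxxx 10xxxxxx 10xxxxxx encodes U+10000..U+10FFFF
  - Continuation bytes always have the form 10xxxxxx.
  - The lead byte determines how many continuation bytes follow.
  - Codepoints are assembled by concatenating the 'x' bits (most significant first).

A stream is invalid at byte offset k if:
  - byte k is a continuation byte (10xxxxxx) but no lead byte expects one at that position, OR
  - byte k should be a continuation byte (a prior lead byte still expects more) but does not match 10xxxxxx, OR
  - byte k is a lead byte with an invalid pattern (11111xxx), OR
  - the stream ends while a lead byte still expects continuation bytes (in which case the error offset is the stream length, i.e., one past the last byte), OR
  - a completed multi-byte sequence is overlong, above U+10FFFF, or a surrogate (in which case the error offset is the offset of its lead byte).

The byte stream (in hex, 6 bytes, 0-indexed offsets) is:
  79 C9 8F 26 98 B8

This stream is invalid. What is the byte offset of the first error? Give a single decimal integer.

Answer: 4

Derivation:
Byte[0]=79: 1-byte ASCII. cp=U+0079
Byte[1]=C9: 2-byte lead, need 1 cont bytes. acc=0x9
Byte[2]=8F: continuation. acc=(acc<<6)|0x0F=0x24F
Completed: cp=U+024F (starts at byte 1)
Byte[3]=26: 1-byte ASCII. cp=U+0026
Byte[4]=98: INVALID lead byte (not 0xxx/110x/1110/11110)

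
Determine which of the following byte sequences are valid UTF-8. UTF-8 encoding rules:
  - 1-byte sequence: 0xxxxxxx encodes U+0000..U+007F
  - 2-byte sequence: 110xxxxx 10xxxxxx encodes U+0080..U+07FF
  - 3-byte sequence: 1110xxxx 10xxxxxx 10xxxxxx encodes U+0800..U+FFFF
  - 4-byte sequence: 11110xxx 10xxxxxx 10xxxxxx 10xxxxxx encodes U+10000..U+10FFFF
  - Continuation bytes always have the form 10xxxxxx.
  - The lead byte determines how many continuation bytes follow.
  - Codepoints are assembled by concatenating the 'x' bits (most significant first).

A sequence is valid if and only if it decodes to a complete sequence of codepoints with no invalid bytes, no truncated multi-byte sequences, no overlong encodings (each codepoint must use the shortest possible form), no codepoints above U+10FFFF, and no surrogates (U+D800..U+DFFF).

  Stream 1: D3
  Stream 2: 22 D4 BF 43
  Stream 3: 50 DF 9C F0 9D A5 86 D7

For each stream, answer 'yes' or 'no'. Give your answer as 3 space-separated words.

Answer: no yes no

Derivation:
Stream 1: error at byte offset 1. INVALID
Stream 2: decodes cleanly. VALID
Stream 3: error at byte offset 8. INVALID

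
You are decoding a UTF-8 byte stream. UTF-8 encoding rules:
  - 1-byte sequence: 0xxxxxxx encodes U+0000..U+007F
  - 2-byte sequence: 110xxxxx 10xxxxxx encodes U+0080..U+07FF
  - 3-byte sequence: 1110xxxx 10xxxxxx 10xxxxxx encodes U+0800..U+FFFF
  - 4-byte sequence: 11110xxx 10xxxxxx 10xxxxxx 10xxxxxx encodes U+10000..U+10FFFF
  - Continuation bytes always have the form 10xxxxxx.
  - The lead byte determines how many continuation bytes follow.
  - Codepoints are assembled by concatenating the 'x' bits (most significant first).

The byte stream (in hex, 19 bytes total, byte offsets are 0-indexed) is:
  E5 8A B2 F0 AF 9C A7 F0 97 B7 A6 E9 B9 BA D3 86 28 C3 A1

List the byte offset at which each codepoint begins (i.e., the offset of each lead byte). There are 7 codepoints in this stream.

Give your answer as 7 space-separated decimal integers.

Answer: 0 3 7 11 14 16 17

Derivation:
Byte[0]=E5: 3-byte lead, need 2 cont bytes. acc=0x5
Byte[1]=8A: continuation. acc=(acc<<6)|0x0A=0x14A
Byte[2]=B2: continuation. acc=(acc<<6)|0x32=0x52B2
Completed: cp=U+52B2 (starts at byte 0)
Byte[3]=F0: 4-byte lead, need 3 cont bytes. acc=0x0
Byte[4]=AF: continuation. acc=(acc<<6)|0x2F=0x2F
Byte[5]=9C: continuation. acc=(acc<<6)|0x1C=0xBDC
Byte[6]=A7: continuation. acc=(acc<<6)|0x27=0x2F727
Completed: cp=U+2F727 (starts at byte 3)
Byte[7]=F0: 4-byte lead, need 3 cont bytes. acc=0x0
Byte[8]=97: continuation. acc=(acc<<6)|0x17=0x17
Byte[9]=B7: continuation. acc=(acc<<6)|0x37=0x5F7
Byte[10]=A6: continuation. acc=(acc<<6)|0x26=0x17DE6
Completed: cp=U+17DE6 (starts at byte 7)
Byte[11]=E9: 3-byte lead, need 2 cont bytes. acc=0x9
Byte[12]=B9: continuation. acc=(acc<<6)|0x39=0x279
Byte[13]=BA: continuation. acc=(acc<<6)|0x3A=0x9E7A
Completed: cp=U+9E7A (starts at byte 11)
Byte[14]=D3: 2-byte lead, need 1 cont bytes. acc=0x13
Byte[15]=86: continuation. acc=(acc<<6)|0x06=0x4C6
Completed: cp=U+04C6 (starts at byte 14)
Byte[16]=28: 1-byte ASCII. cp=U+0028
Byte[17]=C3: 2-byte lead, need 1 cont bytes. acc=0x3
Byte[18]=A1: continuation. acc=(acc<<6)|0x21=0xE1
Completed: cp=U+00E1 (starts at byte 17)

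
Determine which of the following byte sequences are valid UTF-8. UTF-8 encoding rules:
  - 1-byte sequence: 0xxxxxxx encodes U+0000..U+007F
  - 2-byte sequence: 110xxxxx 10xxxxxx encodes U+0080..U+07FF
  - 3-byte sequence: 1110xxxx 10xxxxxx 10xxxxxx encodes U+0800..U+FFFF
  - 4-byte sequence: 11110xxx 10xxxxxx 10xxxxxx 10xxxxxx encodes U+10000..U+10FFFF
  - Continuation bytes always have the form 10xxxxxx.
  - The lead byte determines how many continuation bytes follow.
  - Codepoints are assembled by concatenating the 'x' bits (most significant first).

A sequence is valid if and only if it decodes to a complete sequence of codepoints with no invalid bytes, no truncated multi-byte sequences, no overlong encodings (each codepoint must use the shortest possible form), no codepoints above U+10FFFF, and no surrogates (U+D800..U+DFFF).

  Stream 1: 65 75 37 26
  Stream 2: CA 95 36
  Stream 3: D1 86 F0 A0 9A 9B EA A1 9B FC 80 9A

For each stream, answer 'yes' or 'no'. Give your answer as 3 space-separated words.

Answer: yes yes no

Derivation:
Stream 1: decodes cleanly. VALID
Stream 2: decodes cleanly. VALID
Stream 3: error at byte offset 9. INVALID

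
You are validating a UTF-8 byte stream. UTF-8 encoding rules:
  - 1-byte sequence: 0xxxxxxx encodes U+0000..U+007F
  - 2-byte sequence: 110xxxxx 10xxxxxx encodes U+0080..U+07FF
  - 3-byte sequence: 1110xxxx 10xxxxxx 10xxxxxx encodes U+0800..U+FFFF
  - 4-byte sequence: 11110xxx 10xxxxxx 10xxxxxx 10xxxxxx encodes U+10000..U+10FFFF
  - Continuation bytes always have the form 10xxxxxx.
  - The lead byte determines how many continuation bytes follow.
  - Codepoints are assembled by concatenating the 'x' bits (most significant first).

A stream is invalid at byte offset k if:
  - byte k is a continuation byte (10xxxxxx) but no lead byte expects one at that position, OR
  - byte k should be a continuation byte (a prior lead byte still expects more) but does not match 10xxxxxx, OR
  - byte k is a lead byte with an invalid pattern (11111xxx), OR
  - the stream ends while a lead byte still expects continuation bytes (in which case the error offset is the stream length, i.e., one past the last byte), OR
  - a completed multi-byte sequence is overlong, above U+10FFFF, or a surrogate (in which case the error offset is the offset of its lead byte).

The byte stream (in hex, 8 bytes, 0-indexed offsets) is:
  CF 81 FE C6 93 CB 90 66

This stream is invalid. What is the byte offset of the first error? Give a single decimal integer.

Byte[0]=CF: 2-byte lead, need 1 cont bytes. acc=0xF
Byte[1]=81: continuation. acc=(acc<<6)|0x01=0x3C1
Completed: cp=U+03C1 (starts at byte 0)
Byte[2]=FE: INVALID lead byte (not 0xxx/110x/1110/11110)

Answer: 2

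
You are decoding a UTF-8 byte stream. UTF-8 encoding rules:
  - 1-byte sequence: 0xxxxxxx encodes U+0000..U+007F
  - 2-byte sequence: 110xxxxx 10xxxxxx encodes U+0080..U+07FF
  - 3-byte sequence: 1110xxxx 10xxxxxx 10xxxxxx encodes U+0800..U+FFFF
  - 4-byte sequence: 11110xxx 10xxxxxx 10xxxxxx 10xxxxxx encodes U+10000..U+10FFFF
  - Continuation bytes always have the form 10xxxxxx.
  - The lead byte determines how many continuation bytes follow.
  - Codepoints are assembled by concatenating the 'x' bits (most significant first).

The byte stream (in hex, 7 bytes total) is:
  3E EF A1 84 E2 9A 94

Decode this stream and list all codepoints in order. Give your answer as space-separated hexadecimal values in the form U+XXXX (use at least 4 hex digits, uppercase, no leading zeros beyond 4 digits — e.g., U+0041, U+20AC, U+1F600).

Byte[0]=3E: 1-byte ASCII. cp=U+003E
Byte[1]=EF: 3-byte lead, need 2 cont bytes. acc=0xF
Byte[2]=A1: continuation. acc=(acc<<6)|0x21=0x3E1
Byte[3]=84: continuation. acc=(acc<<6)|0x04=0xF844
Completed: cp=U+F844 (starts at byte 1)
Byte[4]=E2: 3-byte lead, need 2 cont bytes. acc=0x2
Byte[5]=9A: continuation. acc=(acc<<6)|0x1A=0x9A
Byte[6]=94: continuation. acc=(acc<<6)|0x14=0x2694
Completed: cp=U+2694 (starts at byte 4)

Answer: U+003E U+F844 U+2694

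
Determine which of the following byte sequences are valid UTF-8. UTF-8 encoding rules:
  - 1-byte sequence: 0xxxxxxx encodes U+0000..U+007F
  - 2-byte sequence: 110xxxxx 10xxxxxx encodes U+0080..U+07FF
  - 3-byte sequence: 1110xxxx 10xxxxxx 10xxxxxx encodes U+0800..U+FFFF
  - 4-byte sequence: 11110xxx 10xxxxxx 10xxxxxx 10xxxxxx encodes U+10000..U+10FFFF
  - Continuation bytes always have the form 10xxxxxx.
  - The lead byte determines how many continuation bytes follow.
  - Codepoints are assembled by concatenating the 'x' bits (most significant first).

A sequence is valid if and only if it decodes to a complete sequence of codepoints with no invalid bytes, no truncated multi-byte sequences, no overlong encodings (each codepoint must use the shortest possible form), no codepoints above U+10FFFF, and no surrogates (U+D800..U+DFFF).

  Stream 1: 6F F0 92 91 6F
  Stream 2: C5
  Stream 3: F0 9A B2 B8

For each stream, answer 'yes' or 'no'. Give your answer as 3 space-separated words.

Stream 1: error at byte offset 4. INVALID
Stream 2: error at byte offset 1. INVALID
Stream 3: decodes cleanly. VALID

Answer: no no yes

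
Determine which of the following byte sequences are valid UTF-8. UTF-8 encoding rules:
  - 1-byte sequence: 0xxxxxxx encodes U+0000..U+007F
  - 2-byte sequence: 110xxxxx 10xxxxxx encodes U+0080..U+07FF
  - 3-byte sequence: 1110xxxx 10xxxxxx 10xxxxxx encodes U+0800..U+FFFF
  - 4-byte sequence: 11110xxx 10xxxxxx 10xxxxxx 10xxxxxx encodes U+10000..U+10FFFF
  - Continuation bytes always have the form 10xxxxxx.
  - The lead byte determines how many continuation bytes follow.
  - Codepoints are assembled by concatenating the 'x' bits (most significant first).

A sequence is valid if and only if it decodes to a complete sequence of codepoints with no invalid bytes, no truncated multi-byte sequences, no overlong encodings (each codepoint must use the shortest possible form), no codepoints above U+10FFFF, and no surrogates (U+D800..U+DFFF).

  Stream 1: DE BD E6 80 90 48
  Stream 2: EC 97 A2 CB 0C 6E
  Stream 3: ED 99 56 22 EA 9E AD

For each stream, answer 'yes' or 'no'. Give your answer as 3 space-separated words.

Answer: yes no no

Derivation:
Stream 1: decodes cleanly. VALID
Stream 2: error at byte offset 4. INVALID
Stream 3: error at byte offset 2. INVALID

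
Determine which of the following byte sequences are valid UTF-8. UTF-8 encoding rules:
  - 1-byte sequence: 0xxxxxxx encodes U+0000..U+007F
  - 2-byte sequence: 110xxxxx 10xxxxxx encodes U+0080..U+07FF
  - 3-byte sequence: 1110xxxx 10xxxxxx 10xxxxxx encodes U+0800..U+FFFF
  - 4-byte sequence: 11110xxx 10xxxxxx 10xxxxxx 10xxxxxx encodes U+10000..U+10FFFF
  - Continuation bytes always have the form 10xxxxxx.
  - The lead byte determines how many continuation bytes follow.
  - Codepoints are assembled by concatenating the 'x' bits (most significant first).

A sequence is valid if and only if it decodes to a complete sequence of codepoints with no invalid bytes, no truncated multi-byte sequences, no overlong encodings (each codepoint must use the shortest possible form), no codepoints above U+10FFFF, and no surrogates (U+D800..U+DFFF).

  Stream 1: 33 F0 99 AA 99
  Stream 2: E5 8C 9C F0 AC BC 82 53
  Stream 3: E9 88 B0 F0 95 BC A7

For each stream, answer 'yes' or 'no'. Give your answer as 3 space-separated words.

Stream 1: decodes cleanly. VALID
Stream 2: decodes cleanly. VALID
Stream 3: decodes cleanly. VALID

Answer: yes yes yes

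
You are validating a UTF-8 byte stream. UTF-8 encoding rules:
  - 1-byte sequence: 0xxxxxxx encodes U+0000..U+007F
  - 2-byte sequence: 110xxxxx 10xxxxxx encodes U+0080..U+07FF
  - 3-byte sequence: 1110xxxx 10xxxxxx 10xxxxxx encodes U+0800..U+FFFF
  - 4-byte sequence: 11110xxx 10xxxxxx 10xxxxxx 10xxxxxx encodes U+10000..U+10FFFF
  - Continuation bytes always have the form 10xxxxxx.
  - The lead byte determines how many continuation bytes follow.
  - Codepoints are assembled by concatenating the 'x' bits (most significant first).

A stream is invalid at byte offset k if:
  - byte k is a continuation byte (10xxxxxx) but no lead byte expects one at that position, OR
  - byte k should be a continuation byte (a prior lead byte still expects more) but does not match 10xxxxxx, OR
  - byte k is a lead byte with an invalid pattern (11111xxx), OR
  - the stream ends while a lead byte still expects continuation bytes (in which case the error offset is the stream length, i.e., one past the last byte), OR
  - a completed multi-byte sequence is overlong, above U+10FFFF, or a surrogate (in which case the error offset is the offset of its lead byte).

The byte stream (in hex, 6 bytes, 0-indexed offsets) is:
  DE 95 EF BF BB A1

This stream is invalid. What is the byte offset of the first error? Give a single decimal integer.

Answer: 5

Derivation:
Byte[0]=DE: 2-byte lead, need 1 cont bytes. acc=0x1E
Byte[1]=95: continuation. acc=(acc<<6)|0x15=0x795
Completed: cp=U+0795 (starts at byte 0)
Byte[2]=EF: 3-byte lead, need 2 cont bytes. acc=0xF
Byte[3]=BF: continuation. acc=(acc<<6)|0x3F=0x3FF
Byte[4]=BB: continuation. acc=(acc<<6)|0x3B=0xFFFB
Completed: cp=U+FFFB (starts at byte 2)
Byte[5]=A1: INVALID lead byte (not 0xxx/110x/1110/11110)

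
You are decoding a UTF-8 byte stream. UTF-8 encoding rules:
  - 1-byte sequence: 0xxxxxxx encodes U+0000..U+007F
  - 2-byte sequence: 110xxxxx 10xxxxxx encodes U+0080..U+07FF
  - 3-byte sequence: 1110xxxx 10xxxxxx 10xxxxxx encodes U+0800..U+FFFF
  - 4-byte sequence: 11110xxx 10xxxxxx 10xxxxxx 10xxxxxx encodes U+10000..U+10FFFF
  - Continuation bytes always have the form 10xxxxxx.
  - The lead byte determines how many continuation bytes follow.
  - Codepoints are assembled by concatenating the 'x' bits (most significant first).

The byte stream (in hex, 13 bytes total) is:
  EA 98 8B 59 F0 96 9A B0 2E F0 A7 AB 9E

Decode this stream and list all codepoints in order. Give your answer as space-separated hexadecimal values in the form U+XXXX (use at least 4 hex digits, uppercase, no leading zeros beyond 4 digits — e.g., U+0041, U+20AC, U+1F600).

Answer: U+A60B U+0059 U+166B0 U+002E U+27ADE

Derivation:
Byte[0]=EA: 3-byte lead, need 2 cont bytes. acc=0xA
Byte[1]=98: continuation. acc=(acc<<6)|0x18=0x298
Byte[2]=8B: continuation. acc=(acc<<6)|0x0B=0xA60B
Completed: cp=U+A60B (starts at byte 0)
Byte[3]=59: 1-byte ASCII. cp=U+0059
Byte[4]=F0: 4-byte lead, need 3 cont bytes. acc=0x0
Byte[5]=96: continuation. acc=(acc<<6)|0x16=0x16
Byte[6]=9A: continuation. acc=(acc<<6)|0x1A=0x59A
Byte[7]=B0: continuation. acc=(acc<<6)|0x30=0x166B0
Completed: cp=U+166B0 (starts at byte 4)
Byte[8]=2E: 1-byte ASCII. cp=U+002E
Byte[9]=F0: 4-byte lead, need 3 cont bytes. acc=0x0
Byte[10]=A7: continuation. acc=(acc<<6)|0x27=0x27
Byte[11]=AB: continuation. acc=(acc<<6)|0x2B=0x9EB
Byte[12]=9E: continuation. acc=(acc<<6)|0x1E=0x27ADE
Completed: cp=U+27ADE (starts at byte 9)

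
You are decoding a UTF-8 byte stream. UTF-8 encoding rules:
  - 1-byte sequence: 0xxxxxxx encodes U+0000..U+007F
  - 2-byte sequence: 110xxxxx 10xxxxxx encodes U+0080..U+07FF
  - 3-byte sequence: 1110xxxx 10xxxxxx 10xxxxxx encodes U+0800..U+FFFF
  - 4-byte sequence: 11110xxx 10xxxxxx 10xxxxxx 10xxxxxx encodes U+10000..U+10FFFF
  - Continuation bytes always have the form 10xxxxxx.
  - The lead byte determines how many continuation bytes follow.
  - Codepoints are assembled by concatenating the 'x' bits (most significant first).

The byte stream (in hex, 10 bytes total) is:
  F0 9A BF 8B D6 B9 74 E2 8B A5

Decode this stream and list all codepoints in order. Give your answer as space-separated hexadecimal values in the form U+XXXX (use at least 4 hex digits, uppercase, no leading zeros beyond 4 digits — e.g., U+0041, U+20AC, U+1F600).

Answer: U+1AFCB U+05B9 U+0074 U+22E5

Derivation:
Byte[0]=F0: 4-byte lead, need 3 cont bytes. acc=0x0
Byte[1]=9A: continuation. acc=(acc<<6)|0x1A=0x1A
Byte[2]=BF: continuation. acc=(acc<<6)|0x3F=0x6BF
Byte[3]=8B: continuation. acc=(acc<<6)|0x0B=0x1AFCB
Completed: cp=U+1AFCB (starts at byte 0)
Byte[4]=D6: 2-byte lead, need 1 cont bytes. acc=0x16
Byte[5]=B9: continuation. acc=(acc<<6)|0x39=0x5B9
Completed: cp=U+05B9 (starts at byte 4)
Byte[6]=74: 1-byte ASCII. cp=U+0074
Byte[7]=E2: 3-byte lead, need 2 cont bytes. acc=0x2
Byte[8]=8B: continuation. acc=(acc<<6)|0x0B=0x8B
Byte[9]=A5: continuation. acc=(acc<<6)|0x25=0x22E5
Completed: cp=U+22E5 (starts at byte 7)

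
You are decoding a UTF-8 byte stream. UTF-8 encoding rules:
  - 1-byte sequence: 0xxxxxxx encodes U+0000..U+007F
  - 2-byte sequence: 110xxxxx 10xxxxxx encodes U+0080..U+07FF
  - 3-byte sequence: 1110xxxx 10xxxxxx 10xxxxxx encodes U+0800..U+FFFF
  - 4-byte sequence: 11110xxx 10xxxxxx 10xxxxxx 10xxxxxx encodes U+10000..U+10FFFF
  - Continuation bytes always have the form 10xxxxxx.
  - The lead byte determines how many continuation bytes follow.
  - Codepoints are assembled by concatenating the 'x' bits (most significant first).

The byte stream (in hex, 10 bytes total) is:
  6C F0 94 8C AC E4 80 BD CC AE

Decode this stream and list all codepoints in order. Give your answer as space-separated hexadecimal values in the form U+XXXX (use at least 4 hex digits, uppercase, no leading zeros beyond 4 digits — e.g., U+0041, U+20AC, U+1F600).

Byte[0]=6C: 1-byte ASCII. cp=U+006C
Byte[1]=F0: 4-byte lead, need 3 cont bytes. acc=0x0
Byte[2]=94: continuation. acc=(acc<<6)|0x14=0x14
Byte[3]=8C: continuation. acc=(acc<<6)|0x0C=0x50C
Byte[4]=AC: continuation. acc=(acc<<6)|0x2C=0x1432C
Completed: cp=U+1432C (starts at byte 1)
Byte[5]=E4: 3-byte lead, need 2 cont bytes. acc=0x4
Byte[6]=80: continuation. acc=(acc<<6)|0x00=0x100
Byte[7]=BD: continuation. acc=(acc<<6)|0x3D=0x403D
Completed: cp=U+403D (starts at byte 5)
Byte[8]=CC: 2-byte lead, need 1 cont bytes. acc=0xC
Byte[9]=AE: continuation. acc=(acc<<6)|0x2E=0x32E
Completed: cp=U+032E (starts at byte 8)

Answer: U+006C U+1432C U+403D U+032E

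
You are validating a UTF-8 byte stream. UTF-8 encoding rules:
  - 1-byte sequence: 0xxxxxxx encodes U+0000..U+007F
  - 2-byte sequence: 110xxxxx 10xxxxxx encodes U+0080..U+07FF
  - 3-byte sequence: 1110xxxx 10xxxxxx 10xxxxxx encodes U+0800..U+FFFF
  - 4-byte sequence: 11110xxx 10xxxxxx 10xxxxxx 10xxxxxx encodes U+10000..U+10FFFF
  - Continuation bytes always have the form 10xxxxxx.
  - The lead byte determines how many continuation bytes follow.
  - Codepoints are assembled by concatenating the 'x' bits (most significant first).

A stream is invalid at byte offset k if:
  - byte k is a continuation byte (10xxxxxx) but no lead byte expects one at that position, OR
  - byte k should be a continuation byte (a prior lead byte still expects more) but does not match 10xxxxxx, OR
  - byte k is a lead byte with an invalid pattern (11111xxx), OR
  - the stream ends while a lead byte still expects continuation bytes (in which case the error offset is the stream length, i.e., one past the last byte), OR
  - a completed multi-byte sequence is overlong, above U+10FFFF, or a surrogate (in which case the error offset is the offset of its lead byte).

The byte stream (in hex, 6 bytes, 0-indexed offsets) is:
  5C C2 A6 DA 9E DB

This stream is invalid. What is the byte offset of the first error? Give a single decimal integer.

Answer: 6

Derivation:
Byte[0]=5C: 1-byte ASCII. cp=U+005C
Byte[1]=C2: 2-byte lead, need 1 cont bytes. acc=0x2
Byte[2]=A6: continuation. acc=(acc<<6)|0x26=0xA6
Completed: cp=U+00A6 (starts at byte 1)
Byte[3]=DA: 2-byte lead, need 1 cont bytes. acc=0x1A
Byte[4]=9E: continuation. acc=(acc<<6)|0x1E=0x69E
Completed: cp=U+069E (starts at byte 3)
Byte[5]=DB: 2-byte lead, need 1 cont bytes. acc=0x1B
Byte[6]: stream ended, expected continuation. INVALID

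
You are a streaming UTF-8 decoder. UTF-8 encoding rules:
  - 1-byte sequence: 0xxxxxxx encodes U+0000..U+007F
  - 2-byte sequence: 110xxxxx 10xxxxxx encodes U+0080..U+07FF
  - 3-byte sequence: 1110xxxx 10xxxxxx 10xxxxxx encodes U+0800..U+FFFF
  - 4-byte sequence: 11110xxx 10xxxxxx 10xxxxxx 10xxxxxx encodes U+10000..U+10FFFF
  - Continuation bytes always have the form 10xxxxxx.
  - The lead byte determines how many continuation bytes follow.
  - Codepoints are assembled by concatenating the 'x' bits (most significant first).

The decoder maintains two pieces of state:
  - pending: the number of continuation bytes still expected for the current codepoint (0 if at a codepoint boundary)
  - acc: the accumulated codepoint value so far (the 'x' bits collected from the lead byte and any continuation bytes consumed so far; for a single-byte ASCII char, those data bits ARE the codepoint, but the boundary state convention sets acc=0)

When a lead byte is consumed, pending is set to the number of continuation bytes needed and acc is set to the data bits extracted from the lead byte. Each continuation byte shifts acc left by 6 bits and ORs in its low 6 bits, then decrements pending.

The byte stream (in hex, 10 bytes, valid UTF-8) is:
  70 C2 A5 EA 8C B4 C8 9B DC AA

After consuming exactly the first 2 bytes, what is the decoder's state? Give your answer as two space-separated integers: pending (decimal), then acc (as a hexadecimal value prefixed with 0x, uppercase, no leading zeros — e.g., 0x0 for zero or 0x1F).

Byte[0]=70: 1-byte. pending=0, acc=0x0
Byte[1]=C2: 2-byte lead. pending=1, acc=0x2

Answer: 1 0x2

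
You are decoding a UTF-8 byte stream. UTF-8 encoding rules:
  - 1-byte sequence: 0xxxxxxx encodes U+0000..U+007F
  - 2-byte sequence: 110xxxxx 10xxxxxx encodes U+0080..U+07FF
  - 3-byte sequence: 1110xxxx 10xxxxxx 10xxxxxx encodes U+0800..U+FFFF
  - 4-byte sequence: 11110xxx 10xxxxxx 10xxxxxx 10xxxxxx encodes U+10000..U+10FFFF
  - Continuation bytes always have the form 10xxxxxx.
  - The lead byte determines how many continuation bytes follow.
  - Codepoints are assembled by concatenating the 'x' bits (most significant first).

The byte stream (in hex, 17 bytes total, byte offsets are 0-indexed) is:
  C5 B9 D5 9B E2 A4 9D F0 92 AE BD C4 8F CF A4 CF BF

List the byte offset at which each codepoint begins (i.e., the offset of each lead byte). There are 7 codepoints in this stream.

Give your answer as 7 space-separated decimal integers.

Byte[0]=C5: 2-byte lead, need 1 cont bytes. acc=0x5
Byte[1]=B9: continuation. acc=(acc<<6)|0x39=0x179
Completed: cp=U+0179 (starts at byte 0)
Byte[2]=D5: 2-byte lead, need 1 cont bytes. acc=0x15
Byte[3]=9B: continuation. acc=(acc<<6)|0x1B=0x55B
Completed: cp=U+055B (starts at byte 2)
Byte[4]=E2: 3-byte lead, need 2 cont bytes. acc=0x2
Byte[5]=A4: continuation. acc=(acc<<6)|0x24=0xA4
Byte[6]=9D: continuation. acc=(acc<<6)|0x1D=0x291D
Completed: cp=U+291D (starts at byte 4)
Byte[7]=F0: 4-byte lead, need 3 cont bytes. acc=0x0
Byte[8]=92: continuation. acc=(acc<<6)|0x12=0x12
Byte[9]=AE: continuation. acc=(acc<<6)|0x2E=0x4AE
Byte[10]=BD: continuation. acc=(acc<<6)|0x3D=0x12BBD
Completed: cp=U+12BBD (starts at byte 7)
Byte[11]=C4: 2-byte lead, need 1 cont bytes. acc=0x4
Byte[12]=8F: continuation. acc=(acc<<6)|0x0F=0x10F
Completed: cp=U+010F (starts at byte 11)
Byte[13]=CF: 2-byte lead, need 1 cont bytes. acc=0xF
Byte[14]=A4: continuation. acc=(acc<<6)|0x24=0x3E4
Completed: cp=U+03E4 (starts at byte 13)
Byte[15]=CF: 2-byte lead, need 1 cont bytes. acc=0xF
Byte[16]=BF: continuation. acc=(acc<<6)|0x3F=0x3FF
Completed: cp=U+03FF (starts at byte 15)

Answer: 0 2 4 7 11 13 15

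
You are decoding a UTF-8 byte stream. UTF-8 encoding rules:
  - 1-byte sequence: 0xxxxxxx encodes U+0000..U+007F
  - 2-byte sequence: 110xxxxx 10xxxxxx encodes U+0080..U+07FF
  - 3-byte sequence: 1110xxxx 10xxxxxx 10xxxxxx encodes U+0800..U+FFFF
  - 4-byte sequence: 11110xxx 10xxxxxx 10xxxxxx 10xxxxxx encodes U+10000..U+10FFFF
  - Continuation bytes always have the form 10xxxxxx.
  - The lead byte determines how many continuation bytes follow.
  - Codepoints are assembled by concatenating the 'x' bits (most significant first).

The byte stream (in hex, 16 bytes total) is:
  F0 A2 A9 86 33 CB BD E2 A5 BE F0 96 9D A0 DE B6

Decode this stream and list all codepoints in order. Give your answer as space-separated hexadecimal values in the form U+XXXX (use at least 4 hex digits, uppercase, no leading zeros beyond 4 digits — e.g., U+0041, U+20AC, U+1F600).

Answer: U+22A46 U+0033 U+02FD U+297E U+16760 U+07B6

Derivation:
Byte[0]=F0: 4-byte lead, need 3 cont bytes. acc=0x0
Byte[1]=A2: continuation. acc=(acc<<6)|0x22=0x22
Byte[2]=A9: continuation. acc=(acc<<6)|0x29=0x8A9
Byte[3]=86: continuation. acc=(acc<<6)|0x06=0x22A46
Completed: cp=U+22A46 (starts at byte 0)
Byte[4]=33: 1-byte ASCII. cp=U+0033
Byte[5]=CB: 2-byte lead, need 1 cont bytes. acc=0xB
Byte[6]=BD: continuation. acc=(acc<<6)|0x3D=0x2FD
Completed: cp=U+02FD (starts at byte 5)
Byte[7]=E2: 3-byte lead, need 2 cont bytes. acc=0x2
Byte[8]=A5: continuation. acc=(acc<<6)|0x25=0xA5
Byte[9]=BE: continuation. acc=(acc<<6)|0x3E=0x297E
Completed: cp=U+297E (starts at byte 7)
Byte[10]=F0: 4-byte lead, need 3 cont bytes. acc=0x0
Byte[11]=96: continuation. acc=(acc<<6)|0x16=0x16
Byte[12]=9D: continuation. acc=(acc<<6)|0x1D=0x59D
Byte[13]=A0: continuation. acc=(acc<<6)|0x20=0x16760
Completed: cp=U+16760 (starts at byte 10)
Byte[14]=DE: 2-byte lead, need 1 cont bytes. acc=0x1E
Byte[15]=B6: continuation. acc=(acc<<6)|0x36=0x7B6
Completed: cp=U+07B6 (starts at byte 14)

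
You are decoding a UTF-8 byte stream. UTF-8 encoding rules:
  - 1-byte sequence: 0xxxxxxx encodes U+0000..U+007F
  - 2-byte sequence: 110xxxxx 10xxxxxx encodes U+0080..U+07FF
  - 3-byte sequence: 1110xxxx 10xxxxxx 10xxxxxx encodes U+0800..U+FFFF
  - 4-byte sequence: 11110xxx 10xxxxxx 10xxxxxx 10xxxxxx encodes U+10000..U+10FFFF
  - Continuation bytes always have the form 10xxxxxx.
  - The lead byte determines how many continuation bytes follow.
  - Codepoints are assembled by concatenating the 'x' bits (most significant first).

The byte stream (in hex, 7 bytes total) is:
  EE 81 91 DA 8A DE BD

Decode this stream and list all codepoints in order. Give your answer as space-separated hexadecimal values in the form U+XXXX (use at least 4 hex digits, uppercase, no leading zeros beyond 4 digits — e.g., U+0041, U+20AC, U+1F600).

Byte[0]=EE: 3-byte lead, need 2 cont bytes. acc=0xE
Byte[1]=81: continuation. acc=(acc<<6)|0x01=0x381
Byte[2]=91: continuation. acc=(acc<<6)|0x11=0xE051
Completed: cp=U+E051 (starts at byte 0)
Byte[3]=DA: 2-byte lead, need 1 cont bytes. acc=0x1A
Byte[4]=8A: continuation. acc=(acc<<6)|0x0A=0x68A
Completed: cp=U+068A (starts at byte 3)
Byte[5]=DE: 2-byte lead, need 1 cont bytes. acc=0x1E
Byte[6]=BD: continuation. acc=(acc<<6)|0x3D=0x7BD
Completed: cp=U+07BD (starts at byte 5)

Answer: U+E051 U+068A U+07BD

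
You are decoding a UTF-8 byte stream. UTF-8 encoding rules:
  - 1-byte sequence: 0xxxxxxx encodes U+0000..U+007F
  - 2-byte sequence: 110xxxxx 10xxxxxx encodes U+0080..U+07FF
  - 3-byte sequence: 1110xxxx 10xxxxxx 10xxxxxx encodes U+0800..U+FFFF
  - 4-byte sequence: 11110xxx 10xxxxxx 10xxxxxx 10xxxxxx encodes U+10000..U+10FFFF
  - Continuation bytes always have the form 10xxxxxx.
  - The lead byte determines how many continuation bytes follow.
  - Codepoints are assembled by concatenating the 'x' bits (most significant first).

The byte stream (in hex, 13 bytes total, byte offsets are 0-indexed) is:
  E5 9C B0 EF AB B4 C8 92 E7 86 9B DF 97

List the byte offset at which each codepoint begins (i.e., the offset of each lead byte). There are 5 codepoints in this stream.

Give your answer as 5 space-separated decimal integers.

Byte[0]=E5: 3-byte lead, need 2 cont bytes. acc=0x5
Byte[1]=9C: continuation. acc=(acc<<6)|0x1C=0x15C
Byte[2]=B0: continuation. acc=(acc<<6)|0x30=0x5730
Completed: cp=U+5730 (starts at byte 0)
Byte[3]=EF: 3-byte lead, need 2 cont bytes. acc=0xF
Byte[4]=AB: continuation. acc=(acc<<6)|0x2B=0x3EB
Byte[5]=B4: continuation. acc=(acc<<6)|0x34=0xFAF4
Completed: cp=U+FAF4 (starts at byte 3)
Byte[6]=C8: 2-byte lead, need 1 cont bytes. acc=0x8
Byte[7]=92: continuation. acc=(acc<<6)|0x12=0x212
Completed: cp=U+0212 (starts at byte 6)
Byte[8]=E7: 3-byte lead, need 2 cont bytes. acc=0x7
Byte[9]=86: continuation. acc=(acc<<6)|0x06=0x1C6
Byte[10]=9B: continuation. acc=(acc<<6)|0x1B=0x719B
Completed: cp=U+719B (starts at byte 8)
Byte[11]=DF: 2-byte lead, need 1 cont bytes. acc=0x1F
Byte[12]=97: continuation. acc=(acc<<6)|0x17=0x7D7
Completed: cp=U+07D7 (starts at byte 11)

Answer: 0 3 6 8 11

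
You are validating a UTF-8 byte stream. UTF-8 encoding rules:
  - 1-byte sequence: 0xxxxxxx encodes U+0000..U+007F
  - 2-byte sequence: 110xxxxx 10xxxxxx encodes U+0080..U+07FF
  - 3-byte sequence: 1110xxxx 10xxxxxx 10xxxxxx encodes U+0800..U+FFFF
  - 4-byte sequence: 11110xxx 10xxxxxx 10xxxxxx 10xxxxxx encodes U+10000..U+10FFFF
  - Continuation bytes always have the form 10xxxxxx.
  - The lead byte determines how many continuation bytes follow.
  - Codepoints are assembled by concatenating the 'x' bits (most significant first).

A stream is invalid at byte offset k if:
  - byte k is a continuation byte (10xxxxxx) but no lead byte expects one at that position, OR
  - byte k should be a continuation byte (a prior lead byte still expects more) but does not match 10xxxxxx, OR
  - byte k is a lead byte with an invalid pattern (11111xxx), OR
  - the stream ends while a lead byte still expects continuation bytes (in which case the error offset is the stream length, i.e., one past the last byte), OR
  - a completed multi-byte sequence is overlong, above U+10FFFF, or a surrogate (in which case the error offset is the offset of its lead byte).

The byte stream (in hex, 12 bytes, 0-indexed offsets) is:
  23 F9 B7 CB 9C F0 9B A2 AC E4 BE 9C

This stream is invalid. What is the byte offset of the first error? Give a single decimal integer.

Byte[0]=23: 1-byte ASCII. cp=U+0023
Byte[1]=F9: INVALID lead byte (not 0xxx/110x/1110/11110)

Answer: 1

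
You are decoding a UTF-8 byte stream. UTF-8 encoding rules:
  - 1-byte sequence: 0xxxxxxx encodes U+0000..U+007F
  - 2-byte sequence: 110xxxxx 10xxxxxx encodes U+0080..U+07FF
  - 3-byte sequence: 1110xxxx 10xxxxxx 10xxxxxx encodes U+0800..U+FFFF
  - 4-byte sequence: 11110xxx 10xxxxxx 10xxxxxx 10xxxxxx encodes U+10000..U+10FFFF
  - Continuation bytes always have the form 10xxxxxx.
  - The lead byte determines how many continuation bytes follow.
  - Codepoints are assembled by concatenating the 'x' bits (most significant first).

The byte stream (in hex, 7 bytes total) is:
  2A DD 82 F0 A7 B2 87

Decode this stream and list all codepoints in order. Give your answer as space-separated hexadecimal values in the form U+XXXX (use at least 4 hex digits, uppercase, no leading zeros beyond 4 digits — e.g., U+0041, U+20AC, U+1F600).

Byte[0]=2A: 1-byte ASCII. cp=U+002A
Byte[1]=DD: 2-byte lead, need 1 cont bytes. acc=0x1D
Byte[2]=82: continuation. acc=(acc<<6)|0x02=0x742
Completed: cp=U+0742 (starts at byte 1)
Byte[3]=F0: 4-byte lead, need 3 cont bytes. acc=0x0
Byte[4]=A7: continuation. acc=(acc<<6)|0x27=0x27
Byte[5]=B2: continuation. acc=(acc<<6)|0x32=0x9F2
Byte[6]=87: continuation. acc=(acc<<6)|0x07=0x27C87
Completed: cp=U+27C87 (starts at byte 3)

Answer: U+002A U+0742 U+27C87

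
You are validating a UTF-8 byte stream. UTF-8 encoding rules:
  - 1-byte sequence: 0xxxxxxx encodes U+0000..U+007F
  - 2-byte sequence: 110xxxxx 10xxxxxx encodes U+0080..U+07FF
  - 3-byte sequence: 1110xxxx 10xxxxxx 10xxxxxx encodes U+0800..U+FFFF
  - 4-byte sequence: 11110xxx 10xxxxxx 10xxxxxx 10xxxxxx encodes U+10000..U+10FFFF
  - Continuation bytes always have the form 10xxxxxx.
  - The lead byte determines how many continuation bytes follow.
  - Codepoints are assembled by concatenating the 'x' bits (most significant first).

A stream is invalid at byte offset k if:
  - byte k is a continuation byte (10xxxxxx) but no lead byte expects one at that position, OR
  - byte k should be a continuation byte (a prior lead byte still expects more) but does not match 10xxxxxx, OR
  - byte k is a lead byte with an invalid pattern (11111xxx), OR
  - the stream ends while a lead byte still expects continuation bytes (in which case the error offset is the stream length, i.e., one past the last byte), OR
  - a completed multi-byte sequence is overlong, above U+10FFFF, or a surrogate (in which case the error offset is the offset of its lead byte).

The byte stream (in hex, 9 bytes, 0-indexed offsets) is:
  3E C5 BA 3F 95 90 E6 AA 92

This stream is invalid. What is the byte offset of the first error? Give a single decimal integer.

Answer: 4

Derivation:
Byte[0]=3E: 1-byte ASCII. cp=U+003E
Byte[1]=C5: 2-byte lead, need 1 cont bytes. acc=0x5
Byte[2]=BA: continuation. acc=(acc<<6)|0x3A=0x17A
Completed: cp=U+017A (starts at byte 1)
Byte[3]=3F: 1-byte ASCII. cp=U+003F
Byte[4]=95: INVALID lead byte (not 0xxx/110x/1110/11110)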